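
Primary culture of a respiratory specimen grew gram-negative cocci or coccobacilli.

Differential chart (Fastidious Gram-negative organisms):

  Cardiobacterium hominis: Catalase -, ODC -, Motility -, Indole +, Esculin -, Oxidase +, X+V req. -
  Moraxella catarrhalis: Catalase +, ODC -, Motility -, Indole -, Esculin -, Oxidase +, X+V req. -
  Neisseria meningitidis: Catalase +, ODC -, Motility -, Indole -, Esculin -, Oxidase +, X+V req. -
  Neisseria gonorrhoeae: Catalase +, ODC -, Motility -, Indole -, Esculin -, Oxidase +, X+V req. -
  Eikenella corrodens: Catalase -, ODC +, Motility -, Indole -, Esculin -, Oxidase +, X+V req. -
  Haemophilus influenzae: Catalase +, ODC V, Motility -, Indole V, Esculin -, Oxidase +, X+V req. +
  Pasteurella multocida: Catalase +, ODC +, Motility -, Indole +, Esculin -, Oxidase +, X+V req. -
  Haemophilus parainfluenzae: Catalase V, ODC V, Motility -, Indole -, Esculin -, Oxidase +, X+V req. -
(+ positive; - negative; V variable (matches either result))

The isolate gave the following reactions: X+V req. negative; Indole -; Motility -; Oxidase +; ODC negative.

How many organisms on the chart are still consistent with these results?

4

Indole -: excludes Cardiobacterium hominis, Pasteurella multocida — 6 left.
Oxidase +: all 6 remaining candidates are consistent.
Motility -: all 6 remaining candidates are consistent.
X+V req. -: excludes Haemophilus influenzae — 5 left.
ODC -: excludes Eikenella corrodens — 4 left.
Still consistent: Haemophilus parainfluenzae, Moraxella catarrhalis, Neisseria gonorrhoeae, Neisseria meningitidis.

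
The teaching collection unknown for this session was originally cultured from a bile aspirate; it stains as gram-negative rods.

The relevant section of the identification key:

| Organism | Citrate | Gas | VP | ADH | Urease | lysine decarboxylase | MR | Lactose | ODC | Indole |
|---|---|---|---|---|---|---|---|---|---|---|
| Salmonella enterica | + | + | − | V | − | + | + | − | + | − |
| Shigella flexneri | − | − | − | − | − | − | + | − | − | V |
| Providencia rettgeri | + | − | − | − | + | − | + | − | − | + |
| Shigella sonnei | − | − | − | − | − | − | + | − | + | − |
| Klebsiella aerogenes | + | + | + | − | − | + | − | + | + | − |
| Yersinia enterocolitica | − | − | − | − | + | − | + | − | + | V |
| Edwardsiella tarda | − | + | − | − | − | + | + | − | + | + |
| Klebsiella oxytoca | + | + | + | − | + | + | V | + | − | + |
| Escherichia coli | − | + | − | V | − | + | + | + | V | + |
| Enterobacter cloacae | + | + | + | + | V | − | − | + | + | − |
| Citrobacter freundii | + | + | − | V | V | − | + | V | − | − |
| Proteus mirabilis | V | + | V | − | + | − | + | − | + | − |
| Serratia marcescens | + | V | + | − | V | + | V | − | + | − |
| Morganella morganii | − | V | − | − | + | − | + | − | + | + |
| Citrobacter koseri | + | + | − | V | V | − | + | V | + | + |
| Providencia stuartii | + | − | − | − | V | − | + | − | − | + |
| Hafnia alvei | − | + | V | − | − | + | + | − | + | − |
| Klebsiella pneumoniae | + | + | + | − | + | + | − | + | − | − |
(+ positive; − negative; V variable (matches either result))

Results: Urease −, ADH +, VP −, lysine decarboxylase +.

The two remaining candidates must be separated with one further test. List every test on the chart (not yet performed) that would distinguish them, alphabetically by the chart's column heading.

VP −: excludes 5 organisms — 13 left.
ADH +: excludes 9 organisms — 4 left.
Urease −: all 4 remaining candidates are consistent.
lysine decarboxylase +: excludes Citrobacter freundii, Citrobacter koseri — 2 left.
Two candidates remain: Escherichia coli and Salmonella enterica.
  Citrate: Escherichia coli −, Salmonella enterica + — discriminates.
  Gas: + vs + — same for both, does not separate.
  MR: + vs + — same for both, does not separate.
  Lactose: Escherichia coli +, Salmonella enterica − — discriminates.
  ODC: V vs + — variable for at least one, does not separate.
  Indole: Escherichia coli +, Salmonella enterica − — discriminates.

Citrate, Indole, Lactose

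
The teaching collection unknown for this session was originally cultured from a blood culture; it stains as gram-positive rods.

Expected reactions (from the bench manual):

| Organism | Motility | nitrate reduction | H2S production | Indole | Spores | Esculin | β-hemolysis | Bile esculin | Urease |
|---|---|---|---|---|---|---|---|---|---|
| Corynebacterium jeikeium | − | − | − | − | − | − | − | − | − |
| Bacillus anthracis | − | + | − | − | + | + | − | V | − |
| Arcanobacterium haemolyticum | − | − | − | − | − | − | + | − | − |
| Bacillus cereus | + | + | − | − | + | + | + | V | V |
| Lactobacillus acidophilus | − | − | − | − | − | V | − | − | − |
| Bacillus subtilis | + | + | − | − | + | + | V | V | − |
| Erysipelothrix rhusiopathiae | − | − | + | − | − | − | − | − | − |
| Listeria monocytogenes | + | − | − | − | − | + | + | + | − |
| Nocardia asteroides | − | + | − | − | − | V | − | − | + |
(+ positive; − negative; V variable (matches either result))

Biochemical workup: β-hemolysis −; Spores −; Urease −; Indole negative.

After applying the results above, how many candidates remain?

Spores −: excludes Bacillus anthracis, Bacillus cereus, Bacillus subtilis — 6 left.
Indole −: all 6 remaining candidates are consistent.
Urease −: excludes Nocardia asteroides — 5 left.
β-hemolysis −: excludes Arcanobacterium haemolyticum, Listeria monocytogenes — 3 left.
Still consistent: Corynebacterium jeikeium, Erysipelothrix rhusiopathiae, Lactobacillus acidophilus.

3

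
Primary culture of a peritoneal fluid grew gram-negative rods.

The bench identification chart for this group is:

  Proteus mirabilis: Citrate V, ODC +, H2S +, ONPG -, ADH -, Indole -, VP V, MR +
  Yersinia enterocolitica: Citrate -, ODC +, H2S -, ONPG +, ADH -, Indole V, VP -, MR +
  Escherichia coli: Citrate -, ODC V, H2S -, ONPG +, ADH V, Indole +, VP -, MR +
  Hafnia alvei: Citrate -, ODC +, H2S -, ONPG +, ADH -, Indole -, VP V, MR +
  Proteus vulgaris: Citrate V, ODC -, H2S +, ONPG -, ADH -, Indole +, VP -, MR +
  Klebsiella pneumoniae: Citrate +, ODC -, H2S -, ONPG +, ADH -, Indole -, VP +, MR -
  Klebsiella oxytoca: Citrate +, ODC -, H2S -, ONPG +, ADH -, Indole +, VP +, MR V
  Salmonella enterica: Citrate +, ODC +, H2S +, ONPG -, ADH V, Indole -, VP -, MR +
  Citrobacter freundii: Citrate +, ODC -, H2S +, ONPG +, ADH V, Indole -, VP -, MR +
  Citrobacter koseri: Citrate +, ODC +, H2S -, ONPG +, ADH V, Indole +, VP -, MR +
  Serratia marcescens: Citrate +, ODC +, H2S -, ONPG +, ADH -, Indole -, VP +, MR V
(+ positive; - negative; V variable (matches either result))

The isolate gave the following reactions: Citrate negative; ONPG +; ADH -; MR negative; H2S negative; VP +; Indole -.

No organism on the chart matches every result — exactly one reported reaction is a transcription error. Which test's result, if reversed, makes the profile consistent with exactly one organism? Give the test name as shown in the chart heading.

As reported, no row in the chart matches all 7 reactions.
Reversing ONPG → still no organism matches.
Reversing MR (to +) → unique match: Hafnia alvei.
Reversing Indole → still no organism matches.
Reversing Citrate → 2 organisms match (not unique).
Reversing VP → still no organism matches.
Reversing H2S → still no organism matches.
Reversing ADH → still no organism matches.

MR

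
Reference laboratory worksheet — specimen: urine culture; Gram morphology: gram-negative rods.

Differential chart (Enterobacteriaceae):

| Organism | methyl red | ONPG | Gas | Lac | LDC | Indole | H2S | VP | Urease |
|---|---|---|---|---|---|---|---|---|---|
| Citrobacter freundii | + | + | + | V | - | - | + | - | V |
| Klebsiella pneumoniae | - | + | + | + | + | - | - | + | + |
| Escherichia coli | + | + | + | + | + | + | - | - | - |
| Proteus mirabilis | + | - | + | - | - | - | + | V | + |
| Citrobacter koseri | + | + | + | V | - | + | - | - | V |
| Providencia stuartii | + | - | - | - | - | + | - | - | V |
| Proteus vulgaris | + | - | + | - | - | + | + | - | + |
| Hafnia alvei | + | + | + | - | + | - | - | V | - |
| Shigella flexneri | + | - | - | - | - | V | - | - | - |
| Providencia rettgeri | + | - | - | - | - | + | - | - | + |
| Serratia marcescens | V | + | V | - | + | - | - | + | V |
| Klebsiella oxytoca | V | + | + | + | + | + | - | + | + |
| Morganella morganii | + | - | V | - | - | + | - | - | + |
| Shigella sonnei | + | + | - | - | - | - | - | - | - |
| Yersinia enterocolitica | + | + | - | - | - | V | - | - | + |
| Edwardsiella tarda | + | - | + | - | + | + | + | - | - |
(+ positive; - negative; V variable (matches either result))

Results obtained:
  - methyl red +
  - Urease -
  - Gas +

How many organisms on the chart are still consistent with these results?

methyl red +: excludes Klebsiella pneumoniae — 15 left.
Gas +: excludes 5 organisms — 10 left.
Urease -: excludes Proteus mirabilis, Proteus vulgaris, Klebsiella oxytoca, Morganella morganii — 6 left.
Still consistent: Citrobacter freundii, Citrobacter koseri, Edwardsiella tarda, Escherichia coli, Hafnia alvei, Serratia marcescens.

6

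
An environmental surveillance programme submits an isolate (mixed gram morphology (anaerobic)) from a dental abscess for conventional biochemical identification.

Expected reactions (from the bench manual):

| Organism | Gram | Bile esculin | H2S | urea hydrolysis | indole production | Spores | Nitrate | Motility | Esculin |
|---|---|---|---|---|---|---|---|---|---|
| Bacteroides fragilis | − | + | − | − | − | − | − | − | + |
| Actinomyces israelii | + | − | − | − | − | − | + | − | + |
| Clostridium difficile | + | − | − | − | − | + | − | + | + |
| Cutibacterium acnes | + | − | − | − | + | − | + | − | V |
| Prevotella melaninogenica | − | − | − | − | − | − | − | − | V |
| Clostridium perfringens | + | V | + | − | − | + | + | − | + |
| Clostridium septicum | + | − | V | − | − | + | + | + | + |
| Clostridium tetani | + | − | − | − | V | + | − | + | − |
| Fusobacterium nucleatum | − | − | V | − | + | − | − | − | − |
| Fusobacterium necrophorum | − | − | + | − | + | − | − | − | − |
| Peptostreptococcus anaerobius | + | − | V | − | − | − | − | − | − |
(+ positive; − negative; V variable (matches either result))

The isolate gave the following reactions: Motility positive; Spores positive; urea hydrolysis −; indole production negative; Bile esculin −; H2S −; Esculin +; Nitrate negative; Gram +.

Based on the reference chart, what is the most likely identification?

Clostridium difficile

Motility +: excludes 8 organisms — 3 left.
Gram +: all 3 remaining candidates are consistent.
Esculin +: excludes Clostridium tetani — 2 left.
indole production −: all 2 remaining candidates are consistent.
Spores +: all 2 remaining candidates are consistent.
H2S −: all 2 remaining candidates are consistent.
Bile esculin −: all 2 remaining candidates are consistent.
Nitrate −: excludes Clostridium septicum — 1 left.
urea hydrolysis −: the one remaining candidate is consistent.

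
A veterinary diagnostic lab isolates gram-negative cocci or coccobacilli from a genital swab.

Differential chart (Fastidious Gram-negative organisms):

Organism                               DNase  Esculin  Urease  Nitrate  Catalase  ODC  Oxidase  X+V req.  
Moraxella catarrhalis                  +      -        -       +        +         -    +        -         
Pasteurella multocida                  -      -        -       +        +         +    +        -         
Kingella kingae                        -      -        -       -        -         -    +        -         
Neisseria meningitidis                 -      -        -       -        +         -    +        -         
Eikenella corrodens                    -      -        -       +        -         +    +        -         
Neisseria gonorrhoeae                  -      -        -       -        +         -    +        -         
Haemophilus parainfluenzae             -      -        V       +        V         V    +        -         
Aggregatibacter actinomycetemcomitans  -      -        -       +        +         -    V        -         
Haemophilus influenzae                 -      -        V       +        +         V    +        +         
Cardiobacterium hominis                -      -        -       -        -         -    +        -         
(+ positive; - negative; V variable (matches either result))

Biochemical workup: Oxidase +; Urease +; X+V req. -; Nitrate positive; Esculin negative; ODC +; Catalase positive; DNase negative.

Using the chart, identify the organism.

Esculin -: all 10 remaining candidates are consistent.
Oxidase +: all 10 remaining candidates are consistent.
Nitrate +: excludes Kingella kingae, Neisseria meningitidis, Neisseria gonorrhoeae, Cardiobacterium hominis — 6 left.
X+V req. -: excludes Haemophilus influenzae — 5 left.
Urease +: excludes Moraxella catarrhalis, Pasteurella multocida, Eikenella corrodens, Aggregatibacter actinomycetemcomitans — 1 left.
ODC +: the one remaining candidate is consistent.
DNase -: the one remaining candidate is consistent.
Catalase +: the one remaining candidate is consistent.

Haemophilus parainfluenzae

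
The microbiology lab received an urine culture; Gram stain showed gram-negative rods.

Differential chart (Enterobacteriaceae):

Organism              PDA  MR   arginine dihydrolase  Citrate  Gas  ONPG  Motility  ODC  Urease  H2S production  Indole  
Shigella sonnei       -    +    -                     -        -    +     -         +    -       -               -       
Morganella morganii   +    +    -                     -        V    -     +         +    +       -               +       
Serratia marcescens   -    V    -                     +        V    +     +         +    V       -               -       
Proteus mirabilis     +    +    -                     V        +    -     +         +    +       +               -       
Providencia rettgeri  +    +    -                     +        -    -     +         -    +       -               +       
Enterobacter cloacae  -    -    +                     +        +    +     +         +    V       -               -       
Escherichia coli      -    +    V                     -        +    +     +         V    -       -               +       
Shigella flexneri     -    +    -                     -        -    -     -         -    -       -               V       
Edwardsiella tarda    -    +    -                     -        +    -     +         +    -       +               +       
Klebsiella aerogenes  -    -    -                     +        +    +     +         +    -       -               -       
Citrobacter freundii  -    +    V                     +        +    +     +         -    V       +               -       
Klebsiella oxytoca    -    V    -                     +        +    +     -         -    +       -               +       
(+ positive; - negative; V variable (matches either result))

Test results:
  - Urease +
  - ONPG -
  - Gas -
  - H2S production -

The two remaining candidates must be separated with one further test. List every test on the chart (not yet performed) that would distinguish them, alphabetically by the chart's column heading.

Citrate, ODC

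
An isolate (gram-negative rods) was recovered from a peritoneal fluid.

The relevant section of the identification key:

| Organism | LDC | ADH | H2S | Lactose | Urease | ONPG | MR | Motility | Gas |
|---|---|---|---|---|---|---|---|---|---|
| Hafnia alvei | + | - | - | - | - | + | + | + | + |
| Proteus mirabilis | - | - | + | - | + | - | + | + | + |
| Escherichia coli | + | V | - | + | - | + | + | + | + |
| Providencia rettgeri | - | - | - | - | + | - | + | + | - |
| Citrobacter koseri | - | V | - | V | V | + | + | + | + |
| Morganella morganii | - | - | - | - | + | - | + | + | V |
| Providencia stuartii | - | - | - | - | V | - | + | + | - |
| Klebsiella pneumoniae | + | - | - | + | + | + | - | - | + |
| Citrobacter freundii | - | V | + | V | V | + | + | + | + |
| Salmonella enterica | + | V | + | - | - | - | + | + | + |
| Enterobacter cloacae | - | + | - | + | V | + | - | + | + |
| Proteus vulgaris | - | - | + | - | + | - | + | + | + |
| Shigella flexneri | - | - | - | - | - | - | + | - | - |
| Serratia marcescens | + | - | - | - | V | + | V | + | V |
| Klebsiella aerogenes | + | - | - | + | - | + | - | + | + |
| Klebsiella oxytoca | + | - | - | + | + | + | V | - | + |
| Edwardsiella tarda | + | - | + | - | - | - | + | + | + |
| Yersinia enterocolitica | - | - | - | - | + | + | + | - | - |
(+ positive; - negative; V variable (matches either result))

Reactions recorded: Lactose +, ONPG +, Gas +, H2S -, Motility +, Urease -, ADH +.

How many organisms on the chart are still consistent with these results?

3

ADH +: excludes 13 organisms — 5 left.
Urease -: all 5 remaining candidates are consistent.
Motility +: all 5 remaining candidates are consistent.
Gas +: all 5 remaining candidates are consistent.
Lactose +: excludes Salmonella enterica — 4 left.
ONPG +: all 4 remaining candidates are consistent.
H2S -: excludes Citrobacter freundii — 3 left.
Still consistent: Citrobacter koseri, Enterobacter cloacae, Escherichia coli.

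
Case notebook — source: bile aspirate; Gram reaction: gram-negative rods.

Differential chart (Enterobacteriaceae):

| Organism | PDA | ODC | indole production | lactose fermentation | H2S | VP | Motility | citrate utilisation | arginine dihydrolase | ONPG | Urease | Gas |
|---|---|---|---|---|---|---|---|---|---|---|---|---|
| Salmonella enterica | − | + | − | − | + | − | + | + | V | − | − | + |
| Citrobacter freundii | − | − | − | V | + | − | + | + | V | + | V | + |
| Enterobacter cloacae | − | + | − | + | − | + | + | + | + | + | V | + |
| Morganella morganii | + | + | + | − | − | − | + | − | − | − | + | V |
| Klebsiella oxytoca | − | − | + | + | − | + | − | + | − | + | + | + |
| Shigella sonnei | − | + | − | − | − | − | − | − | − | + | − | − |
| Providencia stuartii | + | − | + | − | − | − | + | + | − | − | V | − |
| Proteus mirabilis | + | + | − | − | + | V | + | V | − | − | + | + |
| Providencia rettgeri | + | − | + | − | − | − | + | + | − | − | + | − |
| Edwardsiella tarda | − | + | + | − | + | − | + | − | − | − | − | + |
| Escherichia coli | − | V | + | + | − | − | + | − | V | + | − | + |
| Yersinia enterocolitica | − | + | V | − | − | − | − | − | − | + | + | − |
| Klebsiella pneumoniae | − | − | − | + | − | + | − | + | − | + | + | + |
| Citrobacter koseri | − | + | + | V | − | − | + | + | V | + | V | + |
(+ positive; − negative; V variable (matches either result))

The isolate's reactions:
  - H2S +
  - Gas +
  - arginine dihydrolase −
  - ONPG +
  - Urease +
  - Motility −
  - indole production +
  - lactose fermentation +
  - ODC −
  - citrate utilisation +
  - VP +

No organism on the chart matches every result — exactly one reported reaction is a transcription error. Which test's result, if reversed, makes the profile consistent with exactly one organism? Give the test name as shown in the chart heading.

As reported, no row in the chart matches all 11 reactions.
Reversing indole production → still no organism matches.
Reversing Urease → still no organism matches.
Reversing lactose fermentation → still no organism matches.
Reversing ODC → still no organism matches.
Reversing VP → still no organism matches.
Reversing H2S (to −) → unique match: Klebsiella oxytoca.
Reversing arginine dihydrolase → still no organism matches.
Reversing ONPG → still no organism matches.
Reversing Gas → still no organism matches.
Reversing Motility → still no organism matches.
Reversing citrate utilisation → still no organism matches.

H2S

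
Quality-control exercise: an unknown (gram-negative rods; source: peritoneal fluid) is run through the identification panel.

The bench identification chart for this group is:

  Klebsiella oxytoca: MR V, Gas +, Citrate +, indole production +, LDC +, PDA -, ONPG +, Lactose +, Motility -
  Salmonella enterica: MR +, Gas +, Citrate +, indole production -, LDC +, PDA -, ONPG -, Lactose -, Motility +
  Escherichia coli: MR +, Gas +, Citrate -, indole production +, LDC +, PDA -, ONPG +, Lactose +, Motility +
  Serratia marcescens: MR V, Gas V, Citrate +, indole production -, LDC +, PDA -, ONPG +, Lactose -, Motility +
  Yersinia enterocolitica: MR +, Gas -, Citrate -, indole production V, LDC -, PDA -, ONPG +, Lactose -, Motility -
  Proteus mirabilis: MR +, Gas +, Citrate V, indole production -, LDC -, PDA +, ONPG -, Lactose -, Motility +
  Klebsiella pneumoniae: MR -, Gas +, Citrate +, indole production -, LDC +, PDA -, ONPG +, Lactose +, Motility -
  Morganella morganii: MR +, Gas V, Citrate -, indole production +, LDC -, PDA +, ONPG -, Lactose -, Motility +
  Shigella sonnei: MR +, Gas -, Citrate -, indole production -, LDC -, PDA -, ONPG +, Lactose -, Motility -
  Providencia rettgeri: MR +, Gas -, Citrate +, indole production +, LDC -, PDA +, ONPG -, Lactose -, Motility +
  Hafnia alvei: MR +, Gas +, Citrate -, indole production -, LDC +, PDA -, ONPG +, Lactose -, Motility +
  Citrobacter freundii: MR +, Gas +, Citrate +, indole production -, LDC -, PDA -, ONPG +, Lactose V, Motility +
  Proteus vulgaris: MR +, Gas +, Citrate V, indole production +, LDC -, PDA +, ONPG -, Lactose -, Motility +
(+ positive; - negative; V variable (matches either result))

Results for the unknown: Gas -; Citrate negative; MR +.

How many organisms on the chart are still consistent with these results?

3

MR +: excludes Klebsiella pneumoniae — 12 left.
Citrate -: excludes 5 organisms — 7 left.
Gas -: excludes Escherichia coli, Proteus mirabilis, Hafnia alvei, Proteus vulgaris — 3 left.
Still consistent: Morganella morganii, Shigella sonnei, Yersinia enterocolitica.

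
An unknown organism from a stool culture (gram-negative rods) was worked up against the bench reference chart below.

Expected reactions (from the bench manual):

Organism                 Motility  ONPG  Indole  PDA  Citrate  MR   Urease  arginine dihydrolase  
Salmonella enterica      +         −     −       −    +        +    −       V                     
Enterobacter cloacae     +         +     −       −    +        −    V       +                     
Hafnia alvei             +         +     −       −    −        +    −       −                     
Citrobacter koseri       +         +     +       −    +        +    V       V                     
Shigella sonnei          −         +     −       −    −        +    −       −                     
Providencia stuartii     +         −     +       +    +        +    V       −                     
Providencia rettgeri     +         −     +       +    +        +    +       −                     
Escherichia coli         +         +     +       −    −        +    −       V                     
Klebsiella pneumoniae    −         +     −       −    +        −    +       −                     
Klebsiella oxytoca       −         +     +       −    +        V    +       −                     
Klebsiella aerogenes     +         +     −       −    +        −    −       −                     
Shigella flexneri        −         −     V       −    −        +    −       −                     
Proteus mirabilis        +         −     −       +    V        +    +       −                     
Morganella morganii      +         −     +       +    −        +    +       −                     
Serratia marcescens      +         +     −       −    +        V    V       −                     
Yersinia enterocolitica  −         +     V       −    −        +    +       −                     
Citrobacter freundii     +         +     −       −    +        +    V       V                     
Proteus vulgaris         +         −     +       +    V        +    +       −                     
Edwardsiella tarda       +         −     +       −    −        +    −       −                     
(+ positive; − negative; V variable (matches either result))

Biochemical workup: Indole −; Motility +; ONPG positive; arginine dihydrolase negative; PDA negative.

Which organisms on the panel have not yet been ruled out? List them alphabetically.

Citrobacter freundii, Hafnia alvei, Klebsiella aerogenes, Serratia marcescens

PDA −: excludes 5 organisms — 14 left.
Motility +: excludes 5 organisms — 9 left.
ONPG +: excludes Salmonella enterica, Edwardsiella tarda — 7 left.
Indole −: excludes Citrobacter koseri, Escherichia coli — 5 left.
arginine dihydrolase −: excludes Enterobacter cloacae — 4 left.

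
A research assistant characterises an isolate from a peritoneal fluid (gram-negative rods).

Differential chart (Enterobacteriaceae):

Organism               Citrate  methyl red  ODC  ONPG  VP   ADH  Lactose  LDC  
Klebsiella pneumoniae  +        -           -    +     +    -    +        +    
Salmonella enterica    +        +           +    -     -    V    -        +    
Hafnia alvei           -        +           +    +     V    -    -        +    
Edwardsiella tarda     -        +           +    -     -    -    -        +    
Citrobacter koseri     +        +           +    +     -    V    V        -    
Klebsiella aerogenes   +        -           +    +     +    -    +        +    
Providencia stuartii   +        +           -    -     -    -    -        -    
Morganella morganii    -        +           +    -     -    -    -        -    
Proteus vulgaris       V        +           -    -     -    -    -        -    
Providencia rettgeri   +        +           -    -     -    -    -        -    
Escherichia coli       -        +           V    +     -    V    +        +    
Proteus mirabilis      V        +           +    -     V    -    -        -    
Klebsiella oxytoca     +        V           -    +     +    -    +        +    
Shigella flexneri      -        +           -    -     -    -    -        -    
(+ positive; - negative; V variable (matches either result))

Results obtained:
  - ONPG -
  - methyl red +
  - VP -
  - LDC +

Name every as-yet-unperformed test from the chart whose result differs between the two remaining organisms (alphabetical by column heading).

Citrate

ONPG -: excludes 6 organisms — 8 left.
VP -: all 8 remaining candidates are consistent.
methyl red +: all 8 remaining candidates are consistent.
LDC +: excludes 6 organisms — 2 left.
Two candidates remain: Edwardsiella tarda and Salmonella enterica.
  Citrate: Edwardsiella tarda -, Salmonella enterica + — discriminates.
  ODC: + vs + — same for both, does not separate.
  ADH: - vs V — variable for at least one, does not separate.
  Lactose: - vs - — same for both, does not separate.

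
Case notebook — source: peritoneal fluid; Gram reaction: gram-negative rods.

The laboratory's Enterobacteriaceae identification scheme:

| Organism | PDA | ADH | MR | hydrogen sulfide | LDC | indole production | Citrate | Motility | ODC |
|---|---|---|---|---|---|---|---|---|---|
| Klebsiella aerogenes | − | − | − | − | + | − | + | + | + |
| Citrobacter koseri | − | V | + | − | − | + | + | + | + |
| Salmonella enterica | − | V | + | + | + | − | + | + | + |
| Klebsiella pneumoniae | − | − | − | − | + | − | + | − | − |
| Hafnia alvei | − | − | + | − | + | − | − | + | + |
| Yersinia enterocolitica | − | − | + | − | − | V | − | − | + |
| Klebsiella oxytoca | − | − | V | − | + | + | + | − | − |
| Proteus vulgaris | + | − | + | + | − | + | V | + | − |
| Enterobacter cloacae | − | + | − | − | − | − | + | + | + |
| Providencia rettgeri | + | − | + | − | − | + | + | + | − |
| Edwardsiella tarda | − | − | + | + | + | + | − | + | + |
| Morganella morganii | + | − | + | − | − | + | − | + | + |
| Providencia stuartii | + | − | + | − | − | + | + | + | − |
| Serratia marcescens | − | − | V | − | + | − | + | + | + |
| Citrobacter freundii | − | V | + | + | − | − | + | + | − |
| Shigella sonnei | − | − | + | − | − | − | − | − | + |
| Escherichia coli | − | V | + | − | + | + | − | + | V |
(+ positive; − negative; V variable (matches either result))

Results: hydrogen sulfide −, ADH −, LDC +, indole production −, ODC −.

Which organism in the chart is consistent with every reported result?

ODC −: excludes 10 organisms — 7 left.
LDC +: excludes Proteus vulgaris, Providencia rettgeri, Providencia stuartii, Citrobacter freundii — 3 left.
indole production −: excludes Klebsiella oxytoca, Escherichia coli — 1 left.
ADH −: the one remaining candidate is consistent.
hydrogen sulfide −: the one remaining candidate is consistent.

Klebsiella pneumoniae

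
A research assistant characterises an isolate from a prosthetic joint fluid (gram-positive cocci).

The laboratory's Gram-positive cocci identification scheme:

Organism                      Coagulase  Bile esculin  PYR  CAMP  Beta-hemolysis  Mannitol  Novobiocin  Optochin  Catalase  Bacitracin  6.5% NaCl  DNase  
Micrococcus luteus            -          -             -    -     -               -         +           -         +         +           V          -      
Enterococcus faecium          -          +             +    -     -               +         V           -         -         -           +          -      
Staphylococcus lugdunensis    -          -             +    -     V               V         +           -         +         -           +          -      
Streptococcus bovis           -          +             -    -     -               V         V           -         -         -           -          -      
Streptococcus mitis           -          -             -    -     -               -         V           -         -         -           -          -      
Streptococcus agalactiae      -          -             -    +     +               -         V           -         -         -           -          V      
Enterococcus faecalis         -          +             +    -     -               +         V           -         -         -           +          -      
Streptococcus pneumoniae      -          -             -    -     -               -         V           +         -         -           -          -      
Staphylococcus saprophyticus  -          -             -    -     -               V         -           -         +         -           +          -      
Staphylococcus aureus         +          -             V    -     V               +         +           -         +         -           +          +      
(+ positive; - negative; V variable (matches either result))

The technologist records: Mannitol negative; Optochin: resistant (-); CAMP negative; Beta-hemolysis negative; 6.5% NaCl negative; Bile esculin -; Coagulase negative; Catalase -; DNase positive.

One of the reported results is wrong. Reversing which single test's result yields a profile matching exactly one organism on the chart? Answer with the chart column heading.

As reported, no row in the chart matches all 9 reactions.
Reversing DNase (to -) → unique match: Streptococcus mitis.
Reversing Coagulase → still no organism matches.
Reversing Mannitol → still no organism matches.
Reversing Optochin → still no organism matches.
Reversing Bile esculin → still no organism matches.
Reversing Catalase → still no organism matches.
Reversing 6.5% NaCl → still no organism matches.
Reversing Beta-hemolysis → still no organism matches.
Reversing CAMP → still no organism matches.

DNase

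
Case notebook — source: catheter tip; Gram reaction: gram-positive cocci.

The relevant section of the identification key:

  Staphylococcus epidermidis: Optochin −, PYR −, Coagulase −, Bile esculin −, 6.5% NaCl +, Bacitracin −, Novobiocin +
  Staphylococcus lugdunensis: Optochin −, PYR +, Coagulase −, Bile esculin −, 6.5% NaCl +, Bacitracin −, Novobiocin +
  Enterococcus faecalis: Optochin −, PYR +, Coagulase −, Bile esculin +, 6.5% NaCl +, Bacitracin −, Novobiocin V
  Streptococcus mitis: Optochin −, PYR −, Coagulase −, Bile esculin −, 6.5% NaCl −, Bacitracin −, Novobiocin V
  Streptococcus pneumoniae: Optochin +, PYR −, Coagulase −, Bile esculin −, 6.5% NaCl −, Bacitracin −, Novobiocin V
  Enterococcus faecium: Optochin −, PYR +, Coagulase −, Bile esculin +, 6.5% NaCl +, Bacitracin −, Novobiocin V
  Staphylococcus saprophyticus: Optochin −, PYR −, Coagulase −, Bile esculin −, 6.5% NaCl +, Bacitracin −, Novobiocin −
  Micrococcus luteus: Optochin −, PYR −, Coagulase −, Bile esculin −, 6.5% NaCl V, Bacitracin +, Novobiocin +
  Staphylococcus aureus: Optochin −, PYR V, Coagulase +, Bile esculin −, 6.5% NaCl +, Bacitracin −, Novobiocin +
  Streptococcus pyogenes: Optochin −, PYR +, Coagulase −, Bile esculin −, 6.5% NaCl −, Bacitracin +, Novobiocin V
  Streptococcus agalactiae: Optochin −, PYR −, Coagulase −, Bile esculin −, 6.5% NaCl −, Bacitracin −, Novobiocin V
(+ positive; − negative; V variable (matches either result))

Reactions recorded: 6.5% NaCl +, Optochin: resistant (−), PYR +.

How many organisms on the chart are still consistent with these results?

4

PYR +: excludes 6 organisms — 5 left.
6.5% NaCl +: excludes Streptococcus pyogenes — 4 left.
Optochin −: all 4 remaining candidates are consistent.
Still consistent: Enterococcus faecalis, Enterococcus faecium, Staphylococcus aureus, Staphylococcus lugdunensis.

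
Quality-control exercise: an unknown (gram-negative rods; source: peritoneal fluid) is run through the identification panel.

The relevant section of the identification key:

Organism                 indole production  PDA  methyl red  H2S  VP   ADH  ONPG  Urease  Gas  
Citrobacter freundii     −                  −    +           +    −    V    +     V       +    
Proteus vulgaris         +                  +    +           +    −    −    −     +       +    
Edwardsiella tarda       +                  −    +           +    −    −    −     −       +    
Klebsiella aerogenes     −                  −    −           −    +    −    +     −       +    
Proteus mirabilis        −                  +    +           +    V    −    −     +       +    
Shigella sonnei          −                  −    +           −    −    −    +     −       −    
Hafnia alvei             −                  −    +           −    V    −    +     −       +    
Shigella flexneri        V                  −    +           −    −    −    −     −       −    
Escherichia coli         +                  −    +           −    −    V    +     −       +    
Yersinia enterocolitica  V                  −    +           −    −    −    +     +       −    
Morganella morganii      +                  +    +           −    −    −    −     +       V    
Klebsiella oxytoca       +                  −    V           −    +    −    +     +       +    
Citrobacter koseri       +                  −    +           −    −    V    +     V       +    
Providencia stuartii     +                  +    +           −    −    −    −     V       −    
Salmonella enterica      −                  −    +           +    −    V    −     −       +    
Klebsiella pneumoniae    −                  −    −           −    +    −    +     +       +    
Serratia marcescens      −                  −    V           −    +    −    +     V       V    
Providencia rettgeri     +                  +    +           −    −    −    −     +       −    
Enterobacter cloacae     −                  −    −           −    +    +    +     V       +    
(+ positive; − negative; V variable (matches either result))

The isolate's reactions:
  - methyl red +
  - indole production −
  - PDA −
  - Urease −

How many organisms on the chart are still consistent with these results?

Urease −: excludes 7 organisms — 12 left.
methyl red +: excludes Klebsiella aerogenes, Enterobacter cloacae — 10 left.
PDA −: excludes Providencia stuartii — 9 left.
indole production −: excludes Edwardsiella tarda, Escherichia coli, Citrobacter koseri — 6 left.
Still consistent: Citrobacter freundii, Hafnia alvei, Salmonella enterica, Serratia marcescens, Shigella flexneri, Shigella sonnei.

6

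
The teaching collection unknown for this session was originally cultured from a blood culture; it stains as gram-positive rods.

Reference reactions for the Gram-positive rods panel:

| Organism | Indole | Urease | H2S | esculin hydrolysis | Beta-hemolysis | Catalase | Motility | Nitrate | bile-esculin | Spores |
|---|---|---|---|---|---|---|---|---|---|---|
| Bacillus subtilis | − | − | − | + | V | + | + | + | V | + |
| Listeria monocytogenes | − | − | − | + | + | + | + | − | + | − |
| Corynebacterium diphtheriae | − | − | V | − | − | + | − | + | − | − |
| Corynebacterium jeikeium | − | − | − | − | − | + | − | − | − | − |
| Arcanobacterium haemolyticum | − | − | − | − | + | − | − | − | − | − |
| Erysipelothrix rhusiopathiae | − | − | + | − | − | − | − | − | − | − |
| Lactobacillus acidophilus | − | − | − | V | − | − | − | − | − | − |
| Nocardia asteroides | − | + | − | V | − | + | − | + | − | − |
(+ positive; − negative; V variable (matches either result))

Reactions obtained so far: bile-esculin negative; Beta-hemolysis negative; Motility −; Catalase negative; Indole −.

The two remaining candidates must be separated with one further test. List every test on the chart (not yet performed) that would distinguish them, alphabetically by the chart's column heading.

bile-esculin −: excludes Listeria monocytogenes — 7 left.
Indole −: all 7 remaining candidates are consistent.
Motility −: excludes Bacillus subtilis — 6 left.
Catalase −: excludes Corynebacterium diphtheriae, Corynebacterium jeikeium, Nocardia asteroides — 3 left.
Beta-hemolysis −: excludes Arcanobacterium haemolyticum — 2 left.
Two candidates remain: Erysipelothrix rhusiopathiae and Lactobacillus acidophilus.
  Urease: − vs − — same for both, does not separate.
  H2S: Erysipelothrix rhusiopathiae +, Lactobacillus acidophilus − — discriminates.
  esculin hydrolysis: − vs V — variable for at least one, does not separate.
  Nitrate: − vs − — same for both, does not separate.
  Spores: − vs − — same for both, does not separate.

H2S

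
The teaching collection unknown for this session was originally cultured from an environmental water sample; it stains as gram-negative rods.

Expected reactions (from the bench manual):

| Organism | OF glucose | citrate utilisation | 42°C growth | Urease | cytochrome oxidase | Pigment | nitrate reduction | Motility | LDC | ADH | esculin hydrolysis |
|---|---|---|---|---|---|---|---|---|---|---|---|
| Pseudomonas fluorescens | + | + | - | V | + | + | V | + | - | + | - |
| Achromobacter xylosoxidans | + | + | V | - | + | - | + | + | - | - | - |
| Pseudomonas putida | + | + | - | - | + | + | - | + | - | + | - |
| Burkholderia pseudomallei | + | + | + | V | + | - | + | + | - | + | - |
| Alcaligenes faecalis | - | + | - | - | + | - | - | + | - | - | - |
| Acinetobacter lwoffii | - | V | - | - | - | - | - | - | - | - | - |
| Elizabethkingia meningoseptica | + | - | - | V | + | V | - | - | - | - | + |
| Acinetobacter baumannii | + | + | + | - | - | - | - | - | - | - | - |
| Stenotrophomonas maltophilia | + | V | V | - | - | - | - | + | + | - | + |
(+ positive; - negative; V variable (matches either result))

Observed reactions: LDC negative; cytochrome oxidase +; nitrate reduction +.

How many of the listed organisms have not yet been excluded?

3

nitrate reduction +: excludes 6 organisms — 3 left.
cytochrome oxidase +: all 3 remaining candidates are consistent.
LDC -: all 3 remaining candidates are consistent.
Still consistent: Achromobacter xylosoxidans, Burkholderia pseudomallei, Pseudomonas fluorescens.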